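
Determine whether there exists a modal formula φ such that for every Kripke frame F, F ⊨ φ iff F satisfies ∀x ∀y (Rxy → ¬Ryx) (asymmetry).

Modal frame validity is preserved under surjective bounded morphisms.
The 4-cycle (worlds 0,1,2,3 with 0→1→2→3→0) is asymmetric. Mapping every world to a single reflexive point • is a surjective bounded morphism, and the reflexive point is not asymmetric (R•• but asymmetry requires ¬R••).
So no modal formula (or set of formulas) defines exactly the asymmetric frames.

Not definable by any modal formula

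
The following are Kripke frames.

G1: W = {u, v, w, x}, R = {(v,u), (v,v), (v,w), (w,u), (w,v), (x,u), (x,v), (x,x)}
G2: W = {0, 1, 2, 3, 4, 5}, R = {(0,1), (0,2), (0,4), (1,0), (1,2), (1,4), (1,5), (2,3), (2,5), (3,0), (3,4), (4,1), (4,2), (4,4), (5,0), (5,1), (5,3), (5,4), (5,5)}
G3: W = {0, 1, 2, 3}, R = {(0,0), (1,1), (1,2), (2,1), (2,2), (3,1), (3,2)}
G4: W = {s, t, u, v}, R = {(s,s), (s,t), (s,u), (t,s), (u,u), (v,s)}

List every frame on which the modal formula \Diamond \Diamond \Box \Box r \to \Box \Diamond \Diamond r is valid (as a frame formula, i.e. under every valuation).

G2, G3, G4

Frame correspondent (Sahlqvist): \forall x \forall y \forall z ((x R^2 y \wedge xRz) \to \exists w (y R^2 w \wedge z R^2 w)) — i.e. a generalized confluence (Geach) condition.
G1: fails — vR²u, vRu but no t with uR²t and uR²t.
G2: ✓.
G3: ✓.
G4: ✓.
Valid on: G2, G3, G4.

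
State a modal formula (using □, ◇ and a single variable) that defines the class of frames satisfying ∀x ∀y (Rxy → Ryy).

The condition is shift-reflexivity. The T□ schema □(□s → s) defines it.

□(□s → s)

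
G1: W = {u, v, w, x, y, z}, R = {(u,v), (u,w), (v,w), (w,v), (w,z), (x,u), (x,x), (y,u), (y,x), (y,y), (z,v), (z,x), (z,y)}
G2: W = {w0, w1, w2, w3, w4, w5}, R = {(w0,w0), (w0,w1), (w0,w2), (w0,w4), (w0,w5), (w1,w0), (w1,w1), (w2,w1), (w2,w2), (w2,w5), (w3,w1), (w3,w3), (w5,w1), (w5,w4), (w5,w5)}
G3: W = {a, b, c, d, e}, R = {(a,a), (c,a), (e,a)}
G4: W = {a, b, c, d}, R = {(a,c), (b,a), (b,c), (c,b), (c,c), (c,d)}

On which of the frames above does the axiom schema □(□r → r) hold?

This is the axiom for shift-reflexivity; its first-order frame correspondent is ∀x ∀y (Rxy → Ryy).
G1: fails — Ruv but not Rvv.
G2: fails — Rw0w4 but not Rw4w4.
G3: condition met.
G4: fails — Rcd but not Rdd.
Valid on: G3.

G3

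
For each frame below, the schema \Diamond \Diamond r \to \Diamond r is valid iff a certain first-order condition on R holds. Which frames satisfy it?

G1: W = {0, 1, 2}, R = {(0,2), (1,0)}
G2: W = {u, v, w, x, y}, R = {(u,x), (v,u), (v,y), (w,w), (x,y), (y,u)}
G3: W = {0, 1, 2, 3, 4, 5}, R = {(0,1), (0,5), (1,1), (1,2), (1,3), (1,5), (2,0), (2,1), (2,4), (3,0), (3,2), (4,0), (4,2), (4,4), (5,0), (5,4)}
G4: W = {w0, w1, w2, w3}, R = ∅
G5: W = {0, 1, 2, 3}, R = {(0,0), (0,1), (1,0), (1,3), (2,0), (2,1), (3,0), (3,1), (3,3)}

G4

This is the axiom for transitivity; its first-order frame correspondent is \forall x \forall y \forall z (Rxy \wedge Ryz \to Rxz).
G1: fails — R10 and R02 but not R12.
G2: fails — Rvu and Rux but not Rvx.
G3: fails — R32 and R21 but not R31.
G4: ✓.
G5: fails — R10 and R01 but not R11.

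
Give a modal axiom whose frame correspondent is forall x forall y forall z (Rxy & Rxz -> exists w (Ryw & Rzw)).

This is convergence; the standard corresponding axiom is .2: ◇□s → □◇s.
Suppose ◇□s→□◇s is valid. Take Rxy, Rxz and set V(s)={w : Ryw}. Then □s at y so ◇□s at x, so □◇s at x, so ◇s at z, giving w with Rzw and Ryw.

◇□s → □◇s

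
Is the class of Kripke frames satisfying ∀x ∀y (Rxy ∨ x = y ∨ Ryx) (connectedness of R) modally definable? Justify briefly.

Modal frame validity is preserved under disjoint unions.
Take 3 disjoint single-world reflexive frames: each is trivially connected, but their disjoint union has 3 worlds with no edge between distinct components, so it is not connected.
So no modal formula (or set of formulas) defines exactly the connected frames.

No — not modally definable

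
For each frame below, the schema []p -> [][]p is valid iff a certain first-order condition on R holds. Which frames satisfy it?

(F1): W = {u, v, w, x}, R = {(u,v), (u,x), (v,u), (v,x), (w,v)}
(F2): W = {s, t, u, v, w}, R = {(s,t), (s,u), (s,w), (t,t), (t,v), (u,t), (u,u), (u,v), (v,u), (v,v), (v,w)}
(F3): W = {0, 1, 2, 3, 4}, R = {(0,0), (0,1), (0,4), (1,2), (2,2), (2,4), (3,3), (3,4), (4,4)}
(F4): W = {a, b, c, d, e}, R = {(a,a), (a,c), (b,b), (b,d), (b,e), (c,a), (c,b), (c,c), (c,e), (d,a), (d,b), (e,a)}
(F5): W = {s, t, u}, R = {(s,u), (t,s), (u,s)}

This is the axiom for transitivity; its first-order frame correspondent is forall x forall y forall z (Rxy & Ryz -> Rxz).
(F1): fails — Ruv and Rvu but not Ruu.
(F2): fails — Ruv and Rvw but not Ruw.
(F3): fails — R12 and R24 but not R14.
(F4): fails — Rea and Rac but not Rec.
(F5): fails — Rsu and Rus but not Rss.
Valid on no frame.

none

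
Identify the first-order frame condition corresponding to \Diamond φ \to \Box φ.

partial functionality

Suppose ◇φ→□φ is valid. Take Rxy, Rxz and set V(φ)={y}. Then ◇φ at x, so □φ at x, so φ at z, i.e. z=y.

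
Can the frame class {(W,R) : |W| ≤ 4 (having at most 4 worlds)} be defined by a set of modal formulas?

Modal frame validity is preserved under disjoint unions.
Any modal formula valid on each of 5 disjoint one-world frames is valid on their disjoint union (validity is preserved under disjoint unions). Each one-world frame has |W|=1≤4, but the union has |W|=5.
So no modal formula (or set of formulas) defines exactly the |W|≤4 frames.

No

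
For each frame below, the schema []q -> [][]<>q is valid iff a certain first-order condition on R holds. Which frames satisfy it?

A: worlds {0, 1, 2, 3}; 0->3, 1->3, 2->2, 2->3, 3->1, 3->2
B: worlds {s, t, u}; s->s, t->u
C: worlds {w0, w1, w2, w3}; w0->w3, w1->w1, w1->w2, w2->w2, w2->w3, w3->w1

A, B

The schema corresponds to a generalized confluence (Geach) condition: forall x forall z (x R^2 z -> exists w (xRw & zRw)).
A: condition met.
B: condition met.
C: fails — w0R²w1 but no w with w0Rw and w1Rw.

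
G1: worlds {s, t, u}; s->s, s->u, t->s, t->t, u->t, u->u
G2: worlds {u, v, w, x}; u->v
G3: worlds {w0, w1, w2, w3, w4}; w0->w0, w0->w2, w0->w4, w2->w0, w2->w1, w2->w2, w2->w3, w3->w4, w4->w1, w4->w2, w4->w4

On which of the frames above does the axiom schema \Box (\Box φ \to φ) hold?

This is the axiom for shift-reflexivity; its first-order frame correspondent is \forall x \forall y (Rxy \to Ryy).
G1: satisfies the condition.
G2: fails — Ruv but not Rvv.
G3: fails — Rw4w1 but not Rw1w1.
Valid on: G1.

G1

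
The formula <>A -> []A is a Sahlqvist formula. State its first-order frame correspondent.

partial functionality

Suppose ◇A→□A is valid. Take Rxy, Rxz and set V(A)={y}. Then ◇A at x, so □A at x, so A at z, i.e. z=y.
Conversely, any frame satisfying forall x forall y forall z (Rxy & Rxz -> y = z) validates the schema.
So the correspondent is partial functionality.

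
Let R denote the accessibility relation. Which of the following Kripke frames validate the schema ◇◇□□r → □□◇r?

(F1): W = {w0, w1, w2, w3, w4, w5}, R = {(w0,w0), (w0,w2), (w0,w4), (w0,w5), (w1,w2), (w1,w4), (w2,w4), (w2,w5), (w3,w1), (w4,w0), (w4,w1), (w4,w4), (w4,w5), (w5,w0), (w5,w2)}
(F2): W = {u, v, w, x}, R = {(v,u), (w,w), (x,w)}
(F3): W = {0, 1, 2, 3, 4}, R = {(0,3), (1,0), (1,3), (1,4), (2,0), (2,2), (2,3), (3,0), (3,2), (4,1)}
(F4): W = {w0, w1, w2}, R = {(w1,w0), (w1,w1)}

Frame correspondent (Sahlqvist): ∀x ∀y ∀z ((xR²y ∧ xR²z) → ∃w (yR²w ∧ zRw)) — i.e. a generalized confluence (Geach) condition.
(F1): ✓.
(F2): ✓.
(F3): fails — 0R²0, 0R²0 but no w with 0R²w and 0Rw.
(F4): fails — w1R²w0, w1R²w0 but no w with w0R²w and w0Rw.
Valid on: (F1), (F2).

(F1), (F2)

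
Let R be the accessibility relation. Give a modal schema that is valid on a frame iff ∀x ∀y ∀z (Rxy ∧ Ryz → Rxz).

The condition is transitivity. The 4 schema □ψ → □□ψ defines it.
Suppose □ψ→□□ψ is valid. Take Rxy, Ryz and set V(ψ)={w : Rxw}. Then □ψ at x, so □□ψ at x, so □ψ at y, so ψ at z, i.e. Rxz.

□ψ → □□ψ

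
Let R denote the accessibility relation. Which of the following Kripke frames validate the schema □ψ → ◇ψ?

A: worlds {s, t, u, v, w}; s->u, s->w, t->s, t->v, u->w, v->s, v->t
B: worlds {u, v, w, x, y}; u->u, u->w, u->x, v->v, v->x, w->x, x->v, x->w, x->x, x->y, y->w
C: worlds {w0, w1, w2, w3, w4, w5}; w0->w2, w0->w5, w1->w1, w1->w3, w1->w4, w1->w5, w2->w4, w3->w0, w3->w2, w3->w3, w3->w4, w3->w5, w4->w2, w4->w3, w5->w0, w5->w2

B, C

This is the axiom for seriality; its first-order frame correspondent is ∀x ∃y Rxy.
A: fails — world w has no successor.
B: holds.
C: holds.
Valid on: B, C.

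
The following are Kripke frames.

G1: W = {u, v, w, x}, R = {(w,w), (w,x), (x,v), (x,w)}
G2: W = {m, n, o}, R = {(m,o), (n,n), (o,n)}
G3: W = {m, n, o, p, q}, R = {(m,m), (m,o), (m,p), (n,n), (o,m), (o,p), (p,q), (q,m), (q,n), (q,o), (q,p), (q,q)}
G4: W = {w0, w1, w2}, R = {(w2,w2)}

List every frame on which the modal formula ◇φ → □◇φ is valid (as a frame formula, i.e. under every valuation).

G4

This is the axiom for the Euclidean property; its first-order frame correspondent is ∀x ∀y ∀z (Rxy ∧ Rxz → Ryz).
G1: fails — Rwx and Rwx but not Rxx.
G2: fails — Rmo and Rmo but not Roo.
G3: fails — Rmo and Rmo but not Roo.
G4: satisfies the condition.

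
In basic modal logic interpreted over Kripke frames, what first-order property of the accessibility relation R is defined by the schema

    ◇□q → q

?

This is a form of the B axiom.
Its frame correspondent is symmetry — ∀x ∀y (Rxy → Ryx).

symmetry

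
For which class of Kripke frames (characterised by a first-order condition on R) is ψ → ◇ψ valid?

reflexivity: ∀x Rxx

Replacing ψ by ¬ψ and contraposing gives the equivalent schema □ψ → ψ.
Suppose □ψ→ψ is valid. At any x set V(ψ)={w : Rxw}. Then □ψ holds at x, so ψ holds at x, i.e. Rxx.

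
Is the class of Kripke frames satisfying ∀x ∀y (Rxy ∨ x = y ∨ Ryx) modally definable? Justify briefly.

Modal frame validity is preserved under disjoint unions.
Take 4 disjoint single-world reflexive frames: each is trivially connected, but their disjoint union has 4 worlds with no edge between distinct components, so it is not connected.
So no modal formula (or set of formulas) defines exactly the connected frames.

No — not modally definable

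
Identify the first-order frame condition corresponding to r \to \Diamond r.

Reflexivity

Equivalently (dual form): □r → r.
Suppose □r→r is valid. At any x set V(r)={w : Rxw}. Then □r holds at x, so r holds at x, i.e. Rxx.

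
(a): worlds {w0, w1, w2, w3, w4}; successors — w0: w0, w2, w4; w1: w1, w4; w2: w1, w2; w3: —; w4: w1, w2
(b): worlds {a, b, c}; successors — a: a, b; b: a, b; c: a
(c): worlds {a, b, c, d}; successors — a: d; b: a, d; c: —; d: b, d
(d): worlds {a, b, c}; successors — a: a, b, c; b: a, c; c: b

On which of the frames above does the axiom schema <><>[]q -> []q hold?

(b)

This is the axiom for a generalized confluence (Geach) condition; its first-order frame correspondent is forall x forall y forall z ((x R^2 y & xRz) -> exists w (yRw & z = w)).
(a): fails — w0R²w1, w0Rw0 but no w with w1Rw and w0=w.
(b): ✓.
(c): fails — bR²d, bRa but no w with dRw and a=w.
(d): fails — aR²b, aRb but no w with bRw and b=w.
Valid on: (b).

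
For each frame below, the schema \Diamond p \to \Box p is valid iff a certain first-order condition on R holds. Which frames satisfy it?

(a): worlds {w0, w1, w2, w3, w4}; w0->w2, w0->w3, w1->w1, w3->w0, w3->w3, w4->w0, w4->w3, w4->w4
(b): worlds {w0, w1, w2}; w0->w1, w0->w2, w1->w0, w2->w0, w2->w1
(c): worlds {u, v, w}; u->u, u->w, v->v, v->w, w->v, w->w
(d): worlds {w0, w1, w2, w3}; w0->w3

(d)

This is the axiom for partial functionality; its first-order frame correspondent is \forall x \forall y \forall z (Rxy \wedge Rxz \to y = z).
(a): fails — w0 sees both w2 and w3.
(b): fails — w0 sees both w1 and w2.
(c): fails — u sees both u and w.
(d): condition met.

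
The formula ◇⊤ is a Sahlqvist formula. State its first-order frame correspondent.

◇⊤ holds at w iff w has a successor, so frame-validity of ◇⊤ is exactly seriality. Equivalently via □ψ → ◇ψ:
Suppose □ψ→◇ψ is valid. At any x set V(ψ)=W. Then □ψ at x, so ◇ψ at x, so x has a successor.

Seriality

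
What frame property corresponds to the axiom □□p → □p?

density

Suppose □□p→□p is valid. Take Rxy and set V(p)={w : xR²w}. Then □□p at x, so □p at x, so p at y, i.e. ∃z(Rxz∧Rzy).
Conversely, on a frame with density the schema holds at every world under every valuation.
So the correspondent is density.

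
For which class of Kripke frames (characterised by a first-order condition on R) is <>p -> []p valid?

This schema is the CD axiom.
It corresponds to partial functionality: forall x forall y forall z (Rxy & Rxz -> y = z).

Partial functionality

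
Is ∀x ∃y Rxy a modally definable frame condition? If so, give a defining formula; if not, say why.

The condition is seriality. A defining modal formula is □p → ◇p.
Suppose □p→◇p is valid. At any x set V(p)=W. Then □p at x, so ◇p at x, so x has a successor.

Yes — defined by □p → ◇p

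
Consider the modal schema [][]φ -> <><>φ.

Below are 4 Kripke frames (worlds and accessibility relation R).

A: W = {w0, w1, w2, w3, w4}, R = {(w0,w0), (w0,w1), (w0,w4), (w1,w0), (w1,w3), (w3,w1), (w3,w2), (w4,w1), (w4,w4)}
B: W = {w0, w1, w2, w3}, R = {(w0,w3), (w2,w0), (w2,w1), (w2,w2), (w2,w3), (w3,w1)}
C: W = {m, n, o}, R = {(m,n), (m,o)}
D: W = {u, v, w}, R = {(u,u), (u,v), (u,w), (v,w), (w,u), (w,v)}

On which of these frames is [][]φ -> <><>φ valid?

D

Frame correspondent (Sahlqvist): forall x exists w (x R^2 w & x R^2 w) — i.e. a generalized confluence (Geach) condition.
A: fails — at w2 but no w with w2R²w and w2R²w.
B: fails — at w1 but no w with w1R²w and w1R²w.
C: fails — at m but no w with mR²w and mR²w.
D: satisfies the condition.
Valid on: D.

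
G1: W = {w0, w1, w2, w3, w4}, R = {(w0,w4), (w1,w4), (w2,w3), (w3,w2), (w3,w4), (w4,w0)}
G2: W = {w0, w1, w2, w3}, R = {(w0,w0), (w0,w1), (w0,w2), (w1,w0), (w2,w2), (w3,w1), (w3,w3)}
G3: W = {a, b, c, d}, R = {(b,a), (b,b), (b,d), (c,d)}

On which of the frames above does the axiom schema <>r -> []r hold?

The schema corresponds to partial functionality: forall x forall y forall z (Rxy & Rxz -> y = z).
G1: fails — w3 sees both w2 and w4.
G2: fails — w0 sees both w0 and w1.
G3: fails — b sees both a and b.

none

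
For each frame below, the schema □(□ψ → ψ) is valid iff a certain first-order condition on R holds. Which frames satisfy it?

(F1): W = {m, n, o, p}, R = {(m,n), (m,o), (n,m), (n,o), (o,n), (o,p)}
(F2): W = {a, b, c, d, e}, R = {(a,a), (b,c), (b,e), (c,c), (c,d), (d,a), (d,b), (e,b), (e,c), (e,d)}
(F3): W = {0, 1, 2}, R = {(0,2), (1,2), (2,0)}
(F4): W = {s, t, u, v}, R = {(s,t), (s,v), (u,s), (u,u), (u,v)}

This is the axiom for shift-reflexivity; its first-order frame correspondent is ∀x ∀y (Rxy → Ryy).
(F1): fails — Ron but not Rnn.
(F2): fails — Rcd but not Rdd.
(F3): fails — R12 but not R22.
(F4): fails — Ruv but not Rvv.
Valid on no frame.

none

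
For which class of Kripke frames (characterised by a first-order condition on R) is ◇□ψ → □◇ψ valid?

Suppose ◇□ψ→□◇ψ is valid. Take Rxy, Rxz and set V(ψ)={w : Ryw}. Then □ψ at y so ◇□ψ at x, so □◇ψ at x, so ◇ψ at z, giving w with Rzw and Ryw.
Conversely, on a frame with convergence the schema holds at every world under every valuation.
Frame condition: ∀x ∀y ∀z (Rxy ∧ Rxz → ∃w (Ryw ∧ Rzw)).

convergence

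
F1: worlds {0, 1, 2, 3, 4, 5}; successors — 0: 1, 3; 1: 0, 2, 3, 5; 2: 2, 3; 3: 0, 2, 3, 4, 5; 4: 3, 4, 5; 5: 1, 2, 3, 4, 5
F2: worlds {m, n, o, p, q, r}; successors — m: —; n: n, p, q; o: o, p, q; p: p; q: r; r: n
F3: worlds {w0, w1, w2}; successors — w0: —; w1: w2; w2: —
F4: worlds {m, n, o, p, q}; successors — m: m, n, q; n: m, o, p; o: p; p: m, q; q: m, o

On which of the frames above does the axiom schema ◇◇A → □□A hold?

Frame correspondent (Sahlqvist): ∀x ∀y ∀z ((xR²y ∧ xR²z) → ∃w (y = w ∧ z = w)) — i.e. a generalized confluence (Geach) condition.
F1: fails — 0R²0, 0R²2 but 0 ≠ 2.
F2: fails — nR²n, nR²p but n ≠ p.
F3: ✓.
F4: fails — mR²m, mR²n but m ≠ n.

F3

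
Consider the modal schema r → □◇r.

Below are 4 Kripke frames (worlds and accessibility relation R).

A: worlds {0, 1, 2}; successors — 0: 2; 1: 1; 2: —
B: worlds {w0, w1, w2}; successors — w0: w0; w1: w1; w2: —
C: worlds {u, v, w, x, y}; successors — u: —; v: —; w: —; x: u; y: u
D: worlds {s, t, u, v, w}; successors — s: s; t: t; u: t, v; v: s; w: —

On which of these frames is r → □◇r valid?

B

Frame correspondent (Sahlqvist): ∀x ∀y (Rxy → Ryx) — i.e. symmetry.
A: fails — R02 but not R20.
B: ✓.
C: fails — Ryu but not Ruy.
D: fails — Ruv but not Rvu.
Valid on: B.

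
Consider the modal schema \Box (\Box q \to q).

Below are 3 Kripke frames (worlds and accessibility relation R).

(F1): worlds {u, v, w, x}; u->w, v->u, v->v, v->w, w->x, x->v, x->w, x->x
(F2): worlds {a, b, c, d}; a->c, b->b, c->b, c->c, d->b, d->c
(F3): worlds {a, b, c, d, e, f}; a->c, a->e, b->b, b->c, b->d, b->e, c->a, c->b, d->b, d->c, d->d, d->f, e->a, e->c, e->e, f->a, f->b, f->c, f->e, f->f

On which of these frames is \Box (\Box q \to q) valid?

(F2)

This is the axiom for shift-reflexivity; its first-order frame correspondent is \forall x \forall y (Rxy \to Ryy).
(F1): fails — Rxw but not Rww.
(F2): ✓.
(F3): fails — Rec but not Rcc.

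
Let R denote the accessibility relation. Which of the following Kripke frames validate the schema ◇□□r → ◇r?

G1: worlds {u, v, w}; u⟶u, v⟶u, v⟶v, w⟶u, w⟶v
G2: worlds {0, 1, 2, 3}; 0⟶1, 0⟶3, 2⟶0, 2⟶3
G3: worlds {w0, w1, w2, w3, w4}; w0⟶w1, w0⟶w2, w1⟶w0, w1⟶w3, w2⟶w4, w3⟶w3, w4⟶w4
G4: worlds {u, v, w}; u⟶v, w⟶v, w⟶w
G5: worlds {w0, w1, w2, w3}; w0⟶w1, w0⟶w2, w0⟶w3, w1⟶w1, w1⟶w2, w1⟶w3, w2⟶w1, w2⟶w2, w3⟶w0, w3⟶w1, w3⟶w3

The schema corresponds to a generalized confluence (Geach) condition: ∀x ∀y (xRy → ∃w (yR²w ∧ xRw)).
G1: ✓.
G2: fails — 0R1 but no w with 1R²w and 0Rw.
G3: fails — w0Rw2 but no w with w2R²w and w0Rw.
G4: fails — uRv but no t with vR²t and uRt.
G5: ✓.

G1, G5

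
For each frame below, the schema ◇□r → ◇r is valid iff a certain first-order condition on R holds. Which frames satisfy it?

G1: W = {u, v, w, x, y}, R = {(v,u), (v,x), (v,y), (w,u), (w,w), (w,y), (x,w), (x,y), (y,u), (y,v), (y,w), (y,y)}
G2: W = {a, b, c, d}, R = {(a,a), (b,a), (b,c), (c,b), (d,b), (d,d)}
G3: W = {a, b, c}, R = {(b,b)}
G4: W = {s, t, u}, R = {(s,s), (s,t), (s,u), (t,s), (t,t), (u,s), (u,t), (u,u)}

This is the axiom for a generalized confluence (Geach) condition; its first-order frame correspondent is ∀x ∀y (xRy → ∃w (yRw ∧ xRw)).
G1: fails — vRu but no t with uRt and vRt.
G2: fails — bRc but no w with cRw and bRw.
G3: ✓.
G4: ✓.
Valid on: G3, G4.

G3, G4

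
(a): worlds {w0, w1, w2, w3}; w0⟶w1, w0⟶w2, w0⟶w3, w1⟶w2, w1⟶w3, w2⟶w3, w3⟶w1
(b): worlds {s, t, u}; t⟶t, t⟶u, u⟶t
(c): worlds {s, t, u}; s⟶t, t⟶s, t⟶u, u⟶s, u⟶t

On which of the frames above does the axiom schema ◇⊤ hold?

(a), (c)

This is the axiom for seriality; its first-order frame correspondent is ∀x ∃y Rxy.
(a): condition met.
(b): fails — world s has no successor.
(c): condition met.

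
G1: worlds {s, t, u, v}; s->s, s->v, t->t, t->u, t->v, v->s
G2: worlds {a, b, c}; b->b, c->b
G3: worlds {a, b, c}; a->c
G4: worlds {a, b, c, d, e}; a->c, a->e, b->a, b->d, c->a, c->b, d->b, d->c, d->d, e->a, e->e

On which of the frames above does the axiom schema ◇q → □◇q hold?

G2

The schema corresponds to the Euclidean property: ∀x ∀y ∀z (Rxy ∧ Rxz → Ryz).
G1: fails — Rsv and Rsv but not Rvv.
G2: ✓.
G3: fails — Rac and Rac but not Rcc.
G4: fails — Rae and Rac but not Rec.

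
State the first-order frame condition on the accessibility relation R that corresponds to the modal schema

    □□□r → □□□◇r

This is a Sahlqvist (Geach-type) schema ◇^0□^3r → □^3◇^1r.
Minimal-valuation argument: fix x; take any y with xR^0y and any z with xR^3z. Set V(r) to the set of worlds R-reachable from y in exactly 3 steps. Then □^3r holds at y, so the antecedent holds at x; validity forces ◇^1r at z, giving a w with zR^1w and yR^3w.
First-order correspondent: ∀x ∀z (xR³z → ∃w (xR³w ∧ zRw)).

∀x ∀z (xR³z → ∃w (xR³w ∧ zRw))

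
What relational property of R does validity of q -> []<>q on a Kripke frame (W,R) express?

Suppose q→□◇q is valid. Take Rxy and set V(q)={x}. Then q at x, so □◇q at x, so ◇q at y, so some z with Ryz has q; z=x, i.e. Ryx.

Symmetry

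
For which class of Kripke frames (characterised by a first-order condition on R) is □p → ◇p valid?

seriality

Suppose □p→◇p is valid. At any x set V(p)=W. Then □p at x, so ◇p at x, so x has a successor.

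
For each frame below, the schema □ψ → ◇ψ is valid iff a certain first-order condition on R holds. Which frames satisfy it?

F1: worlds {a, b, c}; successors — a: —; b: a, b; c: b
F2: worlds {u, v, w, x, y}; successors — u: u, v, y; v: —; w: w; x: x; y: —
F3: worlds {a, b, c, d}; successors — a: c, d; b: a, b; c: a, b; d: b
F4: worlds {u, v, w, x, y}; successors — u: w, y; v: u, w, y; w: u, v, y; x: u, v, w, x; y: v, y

The schema corresponds to seriality: ∀x ∃y Rxy.
F1: fails — world a has no successor.
F2: fails — world v has no successor.
F3: condition met.
F4: condition met.
Valid on: F3, F4.

F3, F4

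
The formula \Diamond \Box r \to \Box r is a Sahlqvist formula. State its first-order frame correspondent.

Equivalently (dual form): ◇r → □◇r.
Suppose ◇r→□◇r is valid. Take Rxy, Rxz and set V(r)={y}. Then ◇r at x, so □◇r at x, so ◇r at z, so some w with Rzw has r; w=y, i.e. Rzy. By symmetry of the argument, Ryz.

The Euclidean property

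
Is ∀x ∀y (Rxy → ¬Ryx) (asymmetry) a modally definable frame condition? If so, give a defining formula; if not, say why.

If a class were modally definable it would be closed under surjective bounded morphisms (Goldblatt–Thomason).
The 5-cycle (worlds s,t,u,v,w with s→t→u→v→w→s) is asymmetric. Mapping every world to a single reflexive point • is a surjective bounded morphism, and the reflexive point is not asymmetric (R•• but asymmetry requires ¬R••).
Hence asymmetry is not modally definable.

Not modally definable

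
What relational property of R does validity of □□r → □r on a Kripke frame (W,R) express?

density: ∀x ∀y (Rxy → ∃z (Rxz ∧ Rzy))

Suppose □□r→□r is valid. Take Rxy and set V(r)={w : xR²w}. Then □□r at x, so □r at x, so r at y, i.e. ∃z(Rxz∧Rzy).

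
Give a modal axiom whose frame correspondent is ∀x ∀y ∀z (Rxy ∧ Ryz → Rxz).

□p → □□p

A defining formula is □p → □□p (the 4 axiom).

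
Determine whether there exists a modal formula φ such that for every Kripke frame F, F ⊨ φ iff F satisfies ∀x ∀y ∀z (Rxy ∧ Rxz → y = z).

Yes: it is partial functionality, defined by the CD schema ◇q → □q.
Suppose ◇q→□q is valid. Take Rxy, Rxz and set V(q)={y}. Then ◇q at x, so □q at x, so q at z, i.e. z=y.

Yes, by ◇q → □q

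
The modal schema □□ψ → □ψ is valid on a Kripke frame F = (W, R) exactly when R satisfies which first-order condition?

Suppose □□ψ→□ψ is valid. Take Rxy and set V(ψ)={w : xR²w}. Then □□ψ at x, so □ψ at x, so ψ at y, i.e. ∃z(Rxz∧Rzy).

density: ∀x ∀y (Rxy → ∃z (Rxz ∧ Rzy))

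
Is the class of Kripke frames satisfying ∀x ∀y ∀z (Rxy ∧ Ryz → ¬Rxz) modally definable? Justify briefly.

Any modally definable frame class is closed under surjective bounded morphisms.
The 5-cycle (worlds a,b,c,d,e with a→b→c→d→e→a) is intransitive. Mapping every world to a single reflexive point • is a surjective bounded morphism; the reflexive point is not intransitive (R••∧R•• but R••).
Hence intransitivity is not modally definable.

Not definable by any modal formula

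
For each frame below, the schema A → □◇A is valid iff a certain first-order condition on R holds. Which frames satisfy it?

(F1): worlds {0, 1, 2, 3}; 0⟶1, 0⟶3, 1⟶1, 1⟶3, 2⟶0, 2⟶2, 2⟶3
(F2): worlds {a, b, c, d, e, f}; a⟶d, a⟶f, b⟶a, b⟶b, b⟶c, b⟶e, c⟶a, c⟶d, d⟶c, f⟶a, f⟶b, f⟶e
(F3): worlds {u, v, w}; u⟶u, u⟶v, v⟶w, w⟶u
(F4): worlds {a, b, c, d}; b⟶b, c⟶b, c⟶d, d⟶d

none

The schema corresponds to symmetry: ∀x ∀y (Rxy → Ryx).
(F1): fails — R01 but not R10.
(F2): fails — Rbc but not Rcb.
(F3): fails — Ruv but not Rvu.
(F4): fails — Rcb but not Rbc.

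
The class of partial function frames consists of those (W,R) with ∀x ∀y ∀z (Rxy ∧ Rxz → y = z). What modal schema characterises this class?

◇s → □s

The condition is partial functionality. The CD schema ◇s → □s defines it.
Suppose ◇s→□s is valid. Take Rxy, Rxz and set V(s)={y}. Then ◇s at x, so □s at x, so s at z, i.e. z=y.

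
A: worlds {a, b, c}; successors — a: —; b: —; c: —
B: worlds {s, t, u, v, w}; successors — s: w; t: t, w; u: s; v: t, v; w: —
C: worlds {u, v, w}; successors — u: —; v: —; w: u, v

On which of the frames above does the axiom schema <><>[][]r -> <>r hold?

The schema corresponds to a generalized confluence (Geach) condition: forall x forall y (x R^2 y -> exists w (y R^2 w & xRw)).
A: satisfies the condition.
B: fails — tR²w but no w* with wR²w* and tRw*.
C: satisfies the condition.
Valid on: A, C.

A, C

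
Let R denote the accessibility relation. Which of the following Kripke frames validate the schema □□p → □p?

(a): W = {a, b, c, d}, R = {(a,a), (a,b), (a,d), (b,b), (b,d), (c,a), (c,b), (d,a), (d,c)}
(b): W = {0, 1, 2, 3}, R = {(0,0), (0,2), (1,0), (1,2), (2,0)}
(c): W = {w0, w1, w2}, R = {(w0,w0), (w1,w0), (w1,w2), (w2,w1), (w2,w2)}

(b), (c)

Frame correspondent (Sahlqvist): ∀x ∀y (Rxy → ∃z (Rxz ∧ Rzy)) — i.e. density.
(a): fails — Rdc but no z with Rdz and Rzc.
(b): condition met.
(c): condition met.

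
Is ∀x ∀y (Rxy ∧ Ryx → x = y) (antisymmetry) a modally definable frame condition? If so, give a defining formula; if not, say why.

No — not modally definable

If a class were modally definable it would be closed under surjective bounded morphisms (Goldblatt–Thomason).
The 8-cycle (worlds a,b,c,d,e,f,g,h with a→b→c→d→e→f→g→h→a) is antisymmetric. Sending even-indexed worlds to a and odd-indexed worlds to b is a surjective bounded morphism onto the two-world frame with a↔b, which is not antisymmetric.
So the class is not modally definable.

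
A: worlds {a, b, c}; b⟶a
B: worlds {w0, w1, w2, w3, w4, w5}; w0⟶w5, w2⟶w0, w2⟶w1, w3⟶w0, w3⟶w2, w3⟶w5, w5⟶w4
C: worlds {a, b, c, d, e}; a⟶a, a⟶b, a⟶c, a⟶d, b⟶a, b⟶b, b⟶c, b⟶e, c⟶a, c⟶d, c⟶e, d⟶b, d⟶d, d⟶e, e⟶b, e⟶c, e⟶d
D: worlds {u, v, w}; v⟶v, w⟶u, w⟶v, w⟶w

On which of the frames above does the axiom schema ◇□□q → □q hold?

The schema corresponds to a generalized confluence (Geach) condition: ∀x ∀y ∀z ((xRy ∧ xRz) → ∃w (yR²w ∧ z = w)).
A: fails — bRa, bRa but no w with aR²w and a=w.
B: fails — w0Rw5, w0Rw5 but no w with w5R²w and w5=w.
C: condition met.
D: fails — wRu, wRu but no t with uR²t and u=t.

C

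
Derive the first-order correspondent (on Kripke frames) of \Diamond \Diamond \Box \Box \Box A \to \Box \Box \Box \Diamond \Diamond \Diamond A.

\forall x \forall y \forall z ((x R^2 y \wedge x R^3 z) \to \exists w (y R^3 w \wedge z R^3 w))

This is a Sahlqvist (Geach-type) schema ◇^2□^3A → □^3◇^3A.
Minimal-valuation argument: fix x; take any y with xR^2y and any z with xR^3z. Set V(A) to the set of worlds R-reachable from y in exactly 3 steps. Then □^3A holds at y, so the antecedent holds at x; validity forces ◇^3A at z, giving a w with zR^3w and yR^3w.
First-order correspondent: \forall x \forall y \forall z ((x R^2 y \wedge x R^3 z) \to \exists w (y R^3 w \wedge z R^3 w)).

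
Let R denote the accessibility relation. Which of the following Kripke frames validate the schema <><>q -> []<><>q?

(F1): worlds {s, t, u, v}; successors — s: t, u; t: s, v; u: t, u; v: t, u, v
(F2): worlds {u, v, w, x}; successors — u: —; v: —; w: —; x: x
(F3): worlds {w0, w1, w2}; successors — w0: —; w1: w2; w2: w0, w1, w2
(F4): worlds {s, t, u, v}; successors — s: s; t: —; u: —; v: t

The schema corresponds to a generalized confluence (Geach) condition: forall x forall y forall z ((x R^2 y & xRz) -> exists w (y = w & z R^2 w)).
(F1): fails — sR²s, sRt but no w with s=w and tR²w.
(F2): holds.
(F3): fails — w2R²w0, w2Rw0 but no w with w0=w and w0R²w.
(F4): holds.

(F2), (F4)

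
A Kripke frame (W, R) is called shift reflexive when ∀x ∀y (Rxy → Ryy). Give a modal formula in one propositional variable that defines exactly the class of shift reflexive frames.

□(□r → r)

This is shift-reflexivity; the standard corresponding axiom is T□: □(□r → r).
Suppose □(□r→r) is valid. Take Rxy and set V(r)={w : Ryw}. Then at y, □r holds; since □(□r→r) at x, □r→r at y, so r at y, i.e. Ryy.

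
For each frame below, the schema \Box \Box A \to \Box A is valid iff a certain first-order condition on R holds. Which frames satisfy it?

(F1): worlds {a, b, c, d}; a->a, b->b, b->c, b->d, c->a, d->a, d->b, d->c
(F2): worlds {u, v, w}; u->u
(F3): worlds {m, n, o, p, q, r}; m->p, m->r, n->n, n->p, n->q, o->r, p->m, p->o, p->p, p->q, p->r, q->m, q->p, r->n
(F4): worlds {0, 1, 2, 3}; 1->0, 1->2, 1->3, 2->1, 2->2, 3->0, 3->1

This is the axiom for density; its first-order frame correspondent is \forall x \forall y (Rxy \to \exists z (Rxz \wedge Rzy)).
(F1): holds.
(F2): holds.
(F3): fails — Ror but no z with Roz and Rzr.
(F4): fails — R31 but no z with R3z and Rz1.
Valid on: (F1), (F2).

(F1), (F2)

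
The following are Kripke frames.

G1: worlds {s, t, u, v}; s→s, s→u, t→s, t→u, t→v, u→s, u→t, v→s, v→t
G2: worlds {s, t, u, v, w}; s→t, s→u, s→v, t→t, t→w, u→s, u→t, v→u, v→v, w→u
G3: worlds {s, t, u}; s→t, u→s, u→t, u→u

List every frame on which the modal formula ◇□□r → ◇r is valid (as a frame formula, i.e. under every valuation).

This is the axiom for a generalized confluence (Geach) condition; its first-order frame correspondent is ∀x ∀y (xRy → ∃w (yR²w ∧ xRw)).
G1: holds.
G2: holds.
G3: fails — sRt but no w with tR²w and sRw.

G1, G2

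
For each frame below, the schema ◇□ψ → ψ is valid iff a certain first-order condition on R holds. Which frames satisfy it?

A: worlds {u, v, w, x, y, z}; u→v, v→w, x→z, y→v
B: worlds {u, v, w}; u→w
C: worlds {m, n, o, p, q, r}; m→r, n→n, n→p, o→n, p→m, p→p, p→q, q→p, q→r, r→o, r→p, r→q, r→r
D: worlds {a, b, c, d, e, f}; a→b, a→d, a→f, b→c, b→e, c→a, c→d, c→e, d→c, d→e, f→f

The schema corresponds to symmetry: ∀x ∀y (Rxy → Ryx).
A: fails — Ruv but not Rvu.
B: fails — Ruw but not Rwu.
C: fails — Ron but not Rno.
D: fails — Rbc but not Rcb.

none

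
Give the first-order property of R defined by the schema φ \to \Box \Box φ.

This is a Sahlqvist (Geach-type) schema ◇^0□^0φ → □^2◇^0φ.
Minimal-valuation argument: fix x; take any y with xR^0y and any z with xR^2z. Set V(φ) to the set of worlds R-reachable from y in exactly 0 steps. Then □^0φ holds at y, so the antecedent holds at x; validity forces ◇^0φ at z, giving a w with zR^0w and yR^0w.
First-order correspondent: \forall x \forall z (x R^2 z \to \exists w (x = w \wedge z = w)).

\forall x \forall z (x R^2 z \to \exists w (x = w \wedge z = w))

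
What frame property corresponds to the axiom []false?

emptiness of R: forall x forall y ~Rxy

This is the Ver axiom.
Its frame correspondent is emptiness of R — forall x forall y ~Rxy.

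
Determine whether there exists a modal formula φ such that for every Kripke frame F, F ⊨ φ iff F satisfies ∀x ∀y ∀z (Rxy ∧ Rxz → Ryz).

Yes: it is the Euclidean property, defined by the 5 schema ◇r → □◇r.
Suppose ◇r→□◇r is valid. Take Rxy, Rxz and set V(r)={y}. Then ◇r at x, so □◇r at x, so ◇r at z, so some w with Rzw has r; w=y, i.e. Rzy. By symmetry of the argument, Ryz.

Yes, by ◇r → □◇r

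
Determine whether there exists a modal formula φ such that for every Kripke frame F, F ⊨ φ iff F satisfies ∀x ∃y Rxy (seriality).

Yes: it is seriality, defined by the D schema □q → ◇q.

Yes — defined by □q → ◇q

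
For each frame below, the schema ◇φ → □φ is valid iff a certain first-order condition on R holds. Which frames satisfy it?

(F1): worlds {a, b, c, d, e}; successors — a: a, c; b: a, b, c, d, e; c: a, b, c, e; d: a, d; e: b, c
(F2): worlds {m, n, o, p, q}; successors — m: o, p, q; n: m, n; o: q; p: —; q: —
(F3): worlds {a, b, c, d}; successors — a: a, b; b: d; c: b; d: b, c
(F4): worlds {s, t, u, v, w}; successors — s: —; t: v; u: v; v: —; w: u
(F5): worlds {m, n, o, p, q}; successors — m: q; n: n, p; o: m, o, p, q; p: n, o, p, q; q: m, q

(F4)

This is the axiom for partial functionality; its first-order frame correspondent is ∀x ∀y ∀z (Rxy ∧ Rxz → y = z).
(F1): fails — a sees both a and c.
(F2): fails — m sees both o and p.
(F3): fails — a sees both a and b.
(F4): ✓.
(F5): fails — n sees both n and p.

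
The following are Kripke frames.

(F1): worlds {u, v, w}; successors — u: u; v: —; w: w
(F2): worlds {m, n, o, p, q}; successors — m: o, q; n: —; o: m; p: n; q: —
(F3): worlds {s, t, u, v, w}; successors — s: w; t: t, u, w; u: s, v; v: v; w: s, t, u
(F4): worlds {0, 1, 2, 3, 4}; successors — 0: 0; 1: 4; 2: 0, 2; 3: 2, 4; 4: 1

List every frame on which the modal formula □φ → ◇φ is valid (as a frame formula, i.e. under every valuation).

(F3), (F4)

The schema corresponds to seriality: ∀x ∃y Rxy.
(F1): fails — world v has no successor.
(F2): fails — world n has no successor.
(F3): condition met.
(F4): condition met.
Valid on: (F3), (F4).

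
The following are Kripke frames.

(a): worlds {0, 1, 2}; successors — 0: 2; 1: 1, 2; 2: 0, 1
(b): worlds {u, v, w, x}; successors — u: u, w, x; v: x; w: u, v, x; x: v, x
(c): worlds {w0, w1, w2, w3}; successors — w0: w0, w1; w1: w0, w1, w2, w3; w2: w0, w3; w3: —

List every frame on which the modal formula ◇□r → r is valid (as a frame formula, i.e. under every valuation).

(a)

The schema corresponds to symmetry: ∀x ∀y (Rxy → Ryx).
(a): ✓.
(b): fails — Rwx but not Rxw.
(c): fails — Rw1w2 but not Rw2w1.
Valid on: (a).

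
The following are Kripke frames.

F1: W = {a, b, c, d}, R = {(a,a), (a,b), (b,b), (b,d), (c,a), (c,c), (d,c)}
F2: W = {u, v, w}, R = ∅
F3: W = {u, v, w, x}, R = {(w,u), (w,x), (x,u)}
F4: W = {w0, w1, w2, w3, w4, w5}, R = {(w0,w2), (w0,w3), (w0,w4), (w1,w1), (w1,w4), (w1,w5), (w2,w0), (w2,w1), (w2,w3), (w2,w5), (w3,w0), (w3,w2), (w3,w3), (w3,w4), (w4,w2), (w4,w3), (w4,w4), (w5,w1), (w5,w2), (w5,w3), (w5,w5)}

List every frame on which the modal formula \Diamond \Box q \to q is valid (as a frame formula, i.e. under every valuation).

F2

The schema corresponds to symmetry: \forall x \forall y (Rxy \to Ryx).
F1: fails — Rdc but not Rcd.
F2: holds.
F3: fails — Rxu but not Rux.
F4: fails — Rw1w4 but not Rw4w1.
Valid on: F2.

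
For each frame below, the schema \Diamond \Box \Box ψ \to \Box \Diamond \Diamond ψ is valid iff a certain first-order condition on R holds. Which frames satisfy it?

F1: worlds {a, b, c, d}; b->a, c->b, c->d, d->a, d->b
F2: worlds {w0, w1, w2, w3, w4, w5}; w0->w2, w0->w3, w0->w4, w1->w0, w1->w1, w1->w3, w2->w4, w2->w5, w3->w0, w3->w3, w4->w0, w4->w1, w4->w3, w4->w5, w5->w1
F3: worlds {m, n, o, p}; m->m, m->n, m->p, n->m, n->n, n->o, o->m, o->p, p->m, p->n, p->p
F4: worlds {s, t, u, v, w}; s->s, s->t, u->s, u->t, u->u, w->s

This is the axiom for a generalized confluence (Geach) condition; its first-order frame correspondent is \forall x \forall y \forall z ((xRy \wedge xRz) \to \exists w (y R^2 w \wedge z R^2 w)).
F1: fails — bRa, bRa but no w with aR²w and aR²w.
F2: holds.
F3: holds.
F4: fails — sRs, sRt but no w* with sR²w* and tR²w*.
Valid on: F2, F3.

F2, F3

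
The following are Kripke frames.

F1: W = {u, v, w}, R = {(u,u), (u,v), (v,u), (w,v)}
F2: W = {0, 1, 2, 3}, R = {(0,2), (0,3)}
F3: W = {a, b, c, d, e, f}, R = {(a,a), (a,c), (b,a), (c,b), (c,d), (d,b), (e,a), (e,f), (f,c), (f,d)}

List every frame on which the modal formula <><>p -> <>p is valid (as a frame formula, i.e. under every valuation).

This is the axiom for transitivity; its first-order frame correspondent is forall x forall y forall z (Rxy & Ryz -> Rxz).
F1: fails — Rvu and Ruv but not Rvv.
F2: holds.
F3: fails — Rfc and Rcb but not Rfb.

F2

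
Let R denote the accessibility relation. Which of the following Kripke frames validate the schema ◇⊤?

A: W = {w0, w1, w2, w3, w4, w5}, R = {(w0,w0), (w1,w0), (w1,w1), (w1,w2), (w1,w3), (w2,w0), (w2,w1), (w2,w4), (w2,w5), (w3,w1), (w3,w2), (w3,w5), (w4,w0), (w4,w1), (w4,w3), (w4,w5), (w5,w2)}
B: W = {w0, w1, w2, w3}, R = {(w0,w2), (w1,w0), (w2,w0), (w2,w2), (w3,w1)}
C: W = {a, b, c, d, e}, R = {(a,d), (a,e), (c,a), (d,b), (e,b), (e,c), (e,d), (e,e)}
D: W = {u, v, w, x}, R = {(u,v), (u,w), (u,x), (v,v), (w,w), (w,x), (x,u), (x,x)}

The schema corresponds to seriality: ∀x ∃y Rxy.
A: condition met.
B: condition met.
C: fails — world b has no successor.
D: condition met.
Valid on: A, B, D.

A, B, D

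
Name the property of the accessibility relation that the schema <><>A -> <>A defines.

Transitivity

Replacing A by ¬A and contraposing gives the equivalent schema □A → □□A.
Suppose □A→□□A is valid. Take Rxy, Ryz and set V(A)={w : Rxw}. Then □A at x, so □□A at x, so □A at y, so A at z, i.e. Rxz.
Conversely, any frame satisfying forall x forall y forall z (Rxy & Ryz -> Rxz) validates the schema.
Frame condition: forall x forall y forall z (Rxy & Ryz -> Rxz).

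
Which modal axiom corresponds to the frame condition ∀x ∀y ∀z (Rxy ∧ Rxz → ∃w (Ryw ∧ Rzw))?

The condition is convergence. The .2 schema ◇□p → □◇p defines it.
Suppose ◇□p→□◇p is valid. Take Rxy, Rxz and set V(p)={w : Ryw}. Then □p at y so ◇□p at x, so □◇p at x, so ◇p at z, giving w with Rzw and Ryw.

◇□p → □◇p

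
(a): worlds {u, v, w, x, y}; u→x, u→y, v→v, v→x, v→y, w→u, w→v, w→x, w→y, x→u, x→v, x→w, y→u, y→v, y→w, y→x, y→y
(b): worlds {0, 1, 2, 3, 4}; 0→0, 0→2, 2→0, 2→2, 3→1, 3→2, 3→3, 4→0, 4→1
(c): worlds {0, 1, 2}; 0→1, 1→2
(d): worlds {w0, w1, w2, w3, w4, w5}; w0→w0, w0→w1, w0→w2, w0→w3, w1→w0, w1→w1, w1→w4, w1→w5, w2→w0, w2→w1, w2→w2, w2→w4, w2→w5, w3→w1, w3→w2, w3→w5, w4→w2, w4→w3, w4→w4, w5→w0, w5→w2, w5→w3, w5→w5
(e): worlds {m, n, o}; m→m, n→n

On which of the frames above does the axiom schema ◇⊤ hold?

(a), (d)

Frame correspondent (Sahlqvist): ∀x ∃y Rxy — i.e. seriality.
(a): ✓.
(b): fails — world 1 has no successor.
(c): fails — world 2 has no successor.
(d): ✓.
(e): fails — world o has no successor.
Valid on: (a), (d).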